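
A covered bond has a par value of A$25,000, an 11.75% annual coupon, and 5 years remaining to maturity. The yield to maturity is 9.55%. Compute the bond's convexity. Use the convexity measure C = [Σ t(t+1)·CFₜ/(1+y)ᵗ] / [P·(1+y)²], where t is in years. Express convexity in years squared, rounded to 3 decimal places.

19.021

With y = 0.0955:
  t   CF        PV=CF/(1+0.0955)^t    t·PV        t(t+1)·PV
  1     2,937.50     2,681.4240     2,681.4240       5,362.8480
  2     2,937.50     2,447.6714     4,895.3428      14,686.0283
  3     2,937.50     2,234.2961     6,702.8883      26,811.5533
  4     2,937.50     2,039.5218     8,158.0871      40,790.4356
  5    27,937.50    17,706.2108    88,531.0541     531,186.3248
  Σ                 27,109.1241   110,968.7964     618,837.1901
P = 27,109.1241.
Convexity = Σ t(t+1)·PV / [P·(1+y)²] = 618,837.1901 / (27,109.1241 × 1.200120) = 19.02112.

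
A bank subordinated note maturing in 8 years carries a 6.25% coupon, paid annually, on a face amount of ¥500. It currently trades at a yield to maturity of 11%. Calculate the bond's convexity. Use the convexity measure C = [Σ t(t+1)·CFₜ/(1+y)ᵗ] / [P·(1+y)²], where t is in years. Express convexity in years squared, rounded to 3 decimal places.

With y = 0.11:
  t   CF        PV=CF/(1+0.11)^t    t·PV        t(t+1)·PV
  1        31.25        28.1532        28.1532          56.3063
  2        31.25        25.3632        50.7264         152.1792
  3        31.25        22.8497        68.5492         274.1968
  4        31.25        20.5853        82.3414         411.7069
  5        31.25        18.5454        92.7268         556.3606
  6        31.25        16.7075       100.2452         701.7161
  7        31.25        15.0518       105.3628         842.9022
  8       531.25       230.5235     1,844.1876      16,597.6885
  Σ                    377.7796     2,372.2924      19,593.0566
P = 377.7796.
Convexity = Σ t(t+1)·PV / [P·(1+y)²] = 19,593.0566 / (377.7796 × 1.232100) = 42.09376.

42.094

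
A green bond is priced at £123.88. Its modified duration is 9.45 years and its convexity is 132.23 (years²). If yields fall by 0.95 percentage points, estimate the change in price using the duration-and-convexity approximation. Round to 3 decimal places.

+£11.861

Duration effect: -D_mod·Δy = -9.45 × (-0.0095) = +0.089775
Convexity effect: ½·C·(Δy)² = 0.5 × 132.23 × (-0.0095)² = +0.00596687875
ΔP/P ≈ +0.089775 + 0.00596687875 = +0.09574187875
ΔP ≈ 123.88 × (+0.09574187875) = +11.86050393955.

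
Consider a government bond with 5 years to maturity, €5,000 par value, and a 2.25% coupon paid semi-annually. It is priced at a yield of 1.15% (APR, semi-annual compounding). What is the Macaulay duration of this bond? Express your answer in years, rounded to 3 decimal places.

4.765 years

Periodic yield y = 0.00575. Discount each cash flow and weight by its period:
  t   CF        PV=CF/(1+0.00575)^t    t·PV
  1        56.25        55.9284        55.9284
  2        56.25        55.6087       111.2173
  3        56.25        55.2907       165.8722
  4        56.25        54.9746       219.8985
  5        56.25        54.6603       273.3017
  6        56.25        54.3478       326.0870
  7        56.25        54.0371       378.2599
  8        56.25        53.7282       429.8255
  9        56.25        53.4210       480.7892
  10    5,056.25     4,774.5025    47,745.0252
  Σ                  5,266.4995    50,186.2049
Price P = Σ PV = 5,266.4995.
Macaulay duration = Σ(t·PV) / P = 50,186.2049 / 5,266.4995 = 9.52933 half-year periods.
In years: 9.52933 / 2 = 4.76466 years.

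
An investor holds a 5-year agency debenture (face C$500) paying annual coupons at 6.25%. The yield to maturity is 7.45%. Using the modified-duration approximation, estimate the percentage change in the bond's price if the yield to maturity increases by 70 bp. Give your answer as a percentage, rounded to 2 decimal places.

Periodic yield y = 0.0745. Modified duration first:
  t   CF        PV=CF/(1+0.0745)^t    t·PV
  1        31.25        29.0833        29.0833
  2        31.25        27.0668        54.1336
  3        31.25        25.1902        75.5705
  4        31.25        23.4436        93.7744
  5       531.25       370.9085     1,854.5427
  Σ                    475.6924     2,107.1045
P = 475.6924; D_Mac = 4.42955 yrs; D_mod = 4.42955/(1+0.0745) = 4.12243 yrs.
ΔP/P ≈ -D_mod · Δy = -4.12243 × (+0.007) = -0.028857 = -2.8857%.

-2.89%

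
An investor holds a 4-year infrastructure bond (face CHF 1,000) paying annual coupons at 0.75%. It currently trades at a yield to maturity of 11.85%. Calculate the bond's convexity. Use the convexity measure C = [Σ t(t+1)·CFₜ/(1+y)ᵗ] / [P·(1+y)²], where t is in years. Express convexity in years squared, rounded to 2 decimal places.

15.69

With y = 0.1185:
  t   CF        PV=CF/(1+0.1185)^t    t·PV        t(t+1)·PV
  1         7.50         6.7054         6.7054          13.4108
  2         7.50         5.9950        11.9900          35.9700
  3         7.50         5.3599        16.0796          64.3183
  4     1,007.50       643.7261     2,574.9043      12,874.5215
  Σ                    661.7863     2,609.6793      12,988.2206
P = 661.7863.
Convexity = Σ t(t+1)·PV / [P·(1+y)²] = 12,988.2206 / (661.7863 × 1.251042) = 15.68772.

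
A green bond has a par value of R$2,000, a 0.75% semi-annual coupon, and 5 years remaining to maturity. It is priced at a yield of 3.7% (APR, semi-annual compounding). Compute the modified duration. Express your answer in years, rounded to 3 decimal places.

Periodic yield y = 0.0185. First find Macaulay duration:
  t   CF        PV=CF/(1+0.0185)^t    t·PV
  1         7.50         7.3638         7.3638
  2         7.50         7.2300        14.4600
  3         7.50         7.0987        21.2961
  4         7.50         6.9697        27.8790
  5         7.50         6.8432        34.2158
  6         7.50         6.7189        40.3131
  7         7.50         6.5968        46.1777
  8         7.50         6.4770        51.8159
  9         7.50         6.3593        57.2340
  10    2,007.50     1,671.2646    16,712.6462
  Σ                  1,732.9220    17,013.4016
P = 1,732.9220; Macaulay duration = 17,013.4016 / 1,732.9220 = 9.81775 half-year periods = 4.90888 years.
Modified duration = D_Mac / (1 + y) = 4.90888 / 1.0185 = 4.81971 years.

4.820 years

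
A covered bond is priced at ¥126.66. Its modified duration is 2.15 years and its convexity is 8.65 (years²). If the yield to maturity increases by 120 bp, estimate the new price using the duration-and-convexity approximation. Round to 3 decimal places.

¥123.471

Duration effect: -D_mod·Δy = -2.15 × (+0.012) = -0.025800
Convexity effect: ½·C·(Δy)² = 0.5 × 8.65 × (0.012)² = +0.0006228
ΔP/P ≈ -0.025800 + 0.0006228 = -0.0251772
New price ≈ 126.66 × (1 - 0.0251772) = 123.471055848.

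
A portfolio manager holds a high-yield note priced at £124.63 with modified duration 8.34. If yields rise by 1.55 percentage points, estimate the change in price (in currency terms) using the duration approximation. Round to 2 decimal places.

Duration approximation: ΔP/P ≈ -D_mod · Δy = -8.34 × (+0.0155) = -0.129270.
ΔP ≈ 124.63 × (-0.129270) = -16.1109201.

-£16.11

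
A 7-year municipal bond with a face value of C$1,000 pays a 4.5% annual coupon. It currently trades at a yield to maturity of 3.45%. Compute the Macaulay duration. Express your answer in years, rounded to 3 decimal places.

6.188 years

Periodic yield y = 0.0345. Discount each cash flow and weight by its year:
  t   CF        PV=CF/(1+0.0345)^t    t·PV
  1        45.00        43.4993        43.4993
  2        45.00        42.0486        84.0972
  3        45.00        40.6463       121.9389
  4        45.00        39.2908       157.1631
  5        45.00        37.9804       189.9022
  6        45.00        36.7138       220.2829
  7     1,045.00       824.1435     5,769.0043
  Σ                  1,064.3227     6,585.8879
Price P = Σ PV = 1,064.3227.
Macaulay duration = Σ(t·PV) / P = 6,585.8879 / 1,064.3227 = 6.18787 years.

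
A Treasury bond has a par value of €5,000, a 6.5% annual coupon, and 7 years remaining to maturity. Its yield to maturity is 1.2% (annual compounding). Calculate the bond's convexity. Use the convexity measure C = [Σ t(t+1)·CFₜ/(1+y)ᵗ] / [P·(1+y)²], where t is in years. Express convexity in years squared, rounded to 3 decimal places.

With y = 0.012:
  t   CF        PV=CF/(1+0.012)^t    t·PV        t(t+1)·PV
  1       325.00       321.1462       321.1462         642.2925
  2       325.00       317.3382       634.6764       1,904.0291
  3       325.00       313.5753       940.7259       3,762.9034
  4       325.00       309.8570     1,239.4280       6,197.1400
  5       325.00       306.1828     1,530.9140       9,185.4842
  6       325.00       302.5522     1,815.3131      12,707.1915
  7     5,325.00     4,898.4201    34,288.9404     274,311.5231
  Σ                  6,769.0718    40,771.1440     308,710.5638
P = 6,769.0718.
Convexity = Σ t(t+1)·PV / [P·(1+y)²] = 308,710.5638 / (6,769.0718 × 1.024144) = 44.53089.

44.531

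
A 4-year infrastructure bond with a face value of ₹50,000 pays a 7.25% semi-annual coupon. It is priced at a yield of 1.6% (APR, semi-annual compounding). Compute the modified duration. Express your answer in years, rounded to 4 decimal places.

Periodic yield y = 0.008. First find Macaulay duration:
  t   CF        PV=CF/(1+0.008)^t    t·PV
  1     1,812.50     1,798.1151     1,798.1151
  2     1,812.50     1,783.8443     3,567.6886
  3     1,812.50     1,769.6868     5,309.0605
  4     1,812.50     1,755.6417     7,022.5668
  5     1,812.50     1,741.7080     8,708.5402
  6     1,812.50     1,727.8850    10,367.3097
  7     1,812.50     1,714.1716    11,999.2011
  8    51,812.50    48,612.7614   388,902.0908
  Σ                 60,903.8138   437,674.5728
P = 60,903.8138; Macaulay duration = 437,674.5728 / 60,903.8138 = 7.18632 half-year periods = 3.59316 years.
Modified duration = D_Mac / (1 + y) = 3.59316 / 1.008 = 3.56465 years.

3.5646 years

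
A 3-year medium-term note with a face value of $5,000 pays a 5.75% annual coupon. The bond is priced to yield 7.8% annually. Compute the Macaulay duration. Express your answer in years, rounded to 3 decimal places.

2.835 years

Periodic yield y = 0.078. Discount each cash flow and weight by its year:
  t   CF        PV=CF/(1+0.078)^t    t·PV
  1       287.50       266.6976       266.6976
  2       287.50       247.4004       494.8007
  3     5,287.50     4,220.7934    12,662.3803
  Σ                  4,734.8914    13,423.8786
Price P = Σ PV = 4,734.8914.
Macaulay duration = Σ(t·PV) / P = 13,423.8786 / 4,734.8914 = 2.83510 years.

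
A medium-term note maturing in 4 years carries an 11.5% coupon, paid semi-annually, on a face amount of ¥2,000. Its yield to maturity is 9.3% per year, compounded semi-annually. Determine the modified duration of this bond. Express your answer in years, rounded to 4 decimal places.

Periodic yield y = 0.0465. First find Macaulay duration:
  t   CF        PV=CF/(1+0.0465)^t    t·PV
  1       115.00       109.8901       109.8901
  2       115.00       105.0073       210.0145
  3       115.00       100.3414       301.0242
  4       115.00        95.8828       383.5314
  5       115.00        91.6224       458.1120
  6       115.00        87.5513       525.3076
  7       115.00        83.6610       585.6272
  8     2,115.00     1,470.2680    11,762.1441
  Σ                  2,144.2243    14,335.6512
P = 2,144.2243; Macaulay duration = 14,335.6512 / 2,144.2243 = 6.68570 half-year periods = 3.34285 years.
Modified duration = D_Mac / (1 + y) = 3.34285 / 1.0465 = 3.19432 years.

3.1943 years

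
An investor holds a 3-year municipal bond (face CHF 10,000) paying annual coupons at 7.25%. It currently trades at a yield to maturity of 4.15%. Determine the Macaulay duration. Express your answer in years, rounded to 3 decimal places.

2.810 years

Periodic yield y = 0.0415. Discount each cash flow and weight by its year:
  t   CF        PV=CF/(1+0.0415)^t    t·PV
  1       725.00       696.1114       696.1114
  2       725.00       668.3739     1,336.7477
  3    10,725.00     9,493.3497    28,480.0490
  Σ                 10,857.8349    30,512.9081
Price P = Σ PV = 10,857.8349.
Macaulay duration = Σ(t·PV) / P = 30,512.9081 / 10,857.8349 = 2.81022 years.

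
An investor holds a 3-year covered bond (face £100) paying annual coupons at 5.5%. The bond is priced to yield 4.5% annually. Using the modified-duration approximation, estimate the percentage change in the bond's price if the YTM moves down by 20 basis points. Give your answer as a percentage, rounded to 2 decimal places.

+0.55%

Periodic yield y = 0.045. Modified duration first:
  t   CF        PV=CF/(1+0.045)^t    t·PV
  1         5.50         5.2632         5.2632
  2         5.50         5.0365        10.0730
  3       105.50        92.4493       277.3479
  Σ                    102.7490       292.6841
P = 102.7490; D_Mac = 2.84854 yrs; D_mod = 2.84854/(1+0.045) = 2.72587 yrs.
ΔP/P ≈ -D_mod · Δy = -2.72587 × (-0.002) = +0.005452 = +0.5452%.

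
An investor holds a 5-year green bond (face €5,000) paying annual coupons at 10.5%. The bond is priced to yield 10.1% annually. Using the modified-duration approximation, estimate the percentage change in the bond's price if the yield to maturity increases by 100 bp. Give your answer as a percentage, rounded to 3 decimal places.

Periodic yield y = 0.101. Modified duration first:
  t   CF        PV=CF/(1+0.101)^t    t·PV
  1       525.00       476.8392       476.8392
  2       525.00       433.0965       866.1930
  3       525.00       393.3665     1,180.0994
  4       525.00       357.2811     1,429.1243
  5     5,525.00     3,415.0392    17,075.1958
  Σ                  5,075.6224    21,027.4518
P = 5,075.6224; D_Mac = 4.14283 yrs; D_mod = 4.14283/(1+0.101) = 3.76279 yrs.
ΔP/P ≈ -D_mod · Δy = -3.76279 × (+0.01) = -0.037628 = -3.7628%.

-3.763%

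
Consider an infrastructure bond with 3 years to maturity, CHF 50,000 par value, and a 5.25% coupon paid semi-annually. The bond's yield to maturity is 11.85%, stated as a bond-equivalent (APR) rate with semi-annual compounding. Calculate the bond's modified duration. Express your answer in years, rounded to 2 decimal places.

2.64 years

Periodic yield y = 0.05925. First find Macaulay duration:
  t   CF        PV=CF/(1+0.05925)^t    t·PV
  1     1,312.50     1,239.0843     1,239.0843
  2     1,312.50     1,169.7751     2,339.5502
  3     1,312.50     1,104.3428     3,313.0283
  4     1,312.50     1,042.5705     4,170.2819
  5     1,312.50       984.2535     4,921.2673
  6    51,312.50    36,327.2346   217,963.4075
  Σ                 41,867.2606   233,946.6195
P = 41,867.2606; Macaulay duration = 233,946.6195 / 41,867.2606 = 5.58782 half-year periods = 2.79391 years.
Modified duration = D_Mac / (1 + y) = 2.79391 / 1.05925 = 2.63763 years.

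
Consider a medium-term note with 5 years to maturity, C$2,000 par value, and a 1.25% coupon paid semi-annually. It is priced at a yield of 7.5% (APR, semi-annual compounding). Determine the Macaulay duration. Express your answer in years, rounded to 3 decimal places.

Periodic yield y = 0.0375. Discount each cash flow and weight by its period:
  t   CF        PV=CF/(1+0.0375)^t    t·PV
  1        12.50        12.0482        12.0482
  2        12.50        11.6127        23.2254
  3        12.50        11.1930        33.5789
  4        12.50        10.7884        43.1537
  5        12.50        10.3985        51.9924
  6        12.50        10.0226        60.1357
  7        12.50         9.6604        67.6225
  8        12.50         9.3112        74.4895
  9        12.50         8.9746        80.7718
  10    2,012.50     1,392.6912    13,926.9121
  Σ                  1,486.7008    14,373.9302
Price P = Σ PV = 1,486.7008.
Macaulay duration = Σ(t·PV) / P = 14,373.9302 / 1,486.7008 = 9.66834 half-year periods.
In years: 9.66834 / 2 = 4.83417 years.

4.834 years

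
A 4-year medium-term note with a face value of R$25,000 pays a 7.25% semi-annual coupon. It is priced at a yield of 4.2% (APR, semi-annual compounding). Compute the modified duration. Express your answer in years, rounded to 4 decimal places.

3.4972 years

Periodic yield y = 0.021. First find Macaulay duration:
  t   CF        PV=CF/(1+0.021)^t    t·PV
  1       906.25       887.6102       887.6102
  2       906.25       869.3538     1,738.7075
  3       906.25       851.4728     2,554.4185
  4       906.25       833.9597     3,335.8387
  5       906.25       816.8067     4,084.0337
  6       906.25       800.0066     4,800.0396
  7       906.25       783.5520     5,484.8640
  8    25,906.25    21,938.0800   175,504.6399
  Σ                 27,780.8418   198,390.1520
P = 27,780.8418; Macaulay duration = 198,390.1520 / 27,780.8418 = 7.14126 half-year periods = 3.57063 years.
Modified duration = D_Mac / (1 + y) = 3.57063 / 1.021 = 3.49719 years.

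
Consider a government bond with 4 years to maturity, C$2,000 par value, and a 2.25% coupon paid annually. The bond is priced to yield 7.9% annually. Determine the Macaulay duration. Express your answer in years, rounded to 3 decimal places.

3.853 years

Periodic yield y = 0.079. Discount each cash flow and weight by its year:
  t   CF        PV=CF/(1+0.079)^t    t·PV
  1        45.00        41.7053        41.7053
  2        45.00        38.6518        77.3036
  3        45.00        35.8219       107.4656
  4     2,045.00     1,508.7161     6,034.8645
  Σ                  1,624.8951     6,261.3390
Price P = Σ PV = 1,624.8951.
Macaulay duration = Σ(t·PV) / P = 6,261.3390 / 1,624.8951 = 3.85338 years.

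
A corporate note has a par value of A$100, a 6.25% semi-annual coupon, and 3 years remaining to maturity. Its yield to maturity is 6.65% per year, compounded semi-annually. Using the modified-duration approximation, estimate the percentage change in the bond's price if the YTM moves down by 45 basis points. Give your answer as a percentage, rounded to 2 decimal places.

Periodic yield y = 0.03325. Modified duration first:
  t   CF        PV=CF/(1+0.03325)^t    t·PV
  1        3.125         3.0244         3.0244
  2        3.125         2.9271         5.8542
  3        3.125         2.8329         8.4987
  4        3.125         2.7418        10.9670
  5        3.125         2.6535        13.2676
  6      103.125        84.7484       508.4904
  Σ                     98.9281       550.1024
P = 98.9281; D_Mac = 5.56063 half-year periods = 2.78031 yrs; D_mod = 2.78031/(1+0.03325) = 2.69084 yrs.
ΔP/P ≈ -D_mod · Δy = -2.69084 × (-0.0045) = +0.012109 = +1.2109%.

+1.21%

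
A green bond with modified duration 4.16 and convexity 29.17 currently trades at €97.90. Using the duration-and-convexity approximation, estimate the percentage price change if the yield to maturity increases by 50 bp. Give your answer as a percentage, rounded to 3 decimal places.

-2.044%

Duration effect: -D_mod·Δy = -4.16 × (+0.005) = -0.020800
Convexity effect: ½·C·(Δy)² = 0.5 × 29.17 × (0.005)² = +0.000364625
ΔP/P ≈ -0.020800 + 0.000364625 = -0.020435375
= -2.0435375%.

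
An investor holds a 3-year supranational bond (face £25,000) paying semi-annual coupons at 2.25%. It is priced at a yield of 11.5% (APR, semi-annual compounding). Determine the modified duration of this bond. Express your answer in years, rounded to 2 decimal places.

2.75 years

Periodic yield y = 0.0575. First find Macaulay duration:
  t   CF        PV=CF/(1+0.0575)^t    t·PV
  1       281.25       265.9574       265.9574
  2       281.25       251.4964       502.9928
  3       281.25       237.8217       713.4650
  4       281.25       224.8905       899.5618
  5       281.25       212.6624     1,063.3119
  6    25,281.25    18,076.5808   108,459.4849
  Σ                 19,269.4091   111,904.7738
P = 19,269.4091; Macaulay duration = 111,904.7738 / 19,269.4091 = 5.80738 half-year periods = 2.90369 years.
Modified duration = D_Mac / (1 + y) = 2.90369 / 1.0575 = 2.74581 years.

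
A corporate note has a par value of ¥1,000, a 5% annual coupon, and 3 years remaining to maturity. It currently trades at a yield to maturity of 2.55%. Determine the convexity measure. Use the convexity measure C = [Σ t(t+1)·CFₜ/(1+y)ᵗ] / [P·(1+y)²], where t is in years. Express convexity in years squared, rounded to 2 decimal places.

With y = 0.0255:
  t   CF        PV=CF/(1+0.0255)^t    t·PV        t(t+1)·PV
  1        50.00        48.7567        48.7567          97.5134
  2        50.00        47.5443        95.0886         285.2659
  3     1,050.00       973.6039     2,920.8117      11,683.2468
  Σ                  1,069.9049     3,064.6571      12,066.0262
P = 1,069.9049.
Convexity = Σ t(t+1)·PV / [P·(1+y)²] = 12,066.0262 / (1,069.9049 × 1.051650) = 10.72378.

10.72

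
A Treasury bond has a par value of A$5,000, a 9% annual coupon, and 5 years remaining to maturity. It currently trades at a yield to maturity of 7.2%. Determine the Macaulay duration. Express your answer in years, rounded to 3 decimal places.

Periodic yield y = 0.072. Discount each cash flow and weight by its year:
  t   CF        PV=CF/(1+0.072)^t    t·PV
  1       450.00       419.7761       419.7761
  2       450.00       391.5822       783.1644
  3       450.00       365.2819     1,095.8457
  4       450.00       340.7480     1,362.9922
  5     5,450.00     3,849.6618    19,248.3089
  Σ                  5,367.0501    22,910.0873
Price P = Σ PV = 5,367.0501.
Macaulay duration = Σ(t·PV) / P = 22,910.0873 / 5,367.0501 = 4.26866 years.

4.269 years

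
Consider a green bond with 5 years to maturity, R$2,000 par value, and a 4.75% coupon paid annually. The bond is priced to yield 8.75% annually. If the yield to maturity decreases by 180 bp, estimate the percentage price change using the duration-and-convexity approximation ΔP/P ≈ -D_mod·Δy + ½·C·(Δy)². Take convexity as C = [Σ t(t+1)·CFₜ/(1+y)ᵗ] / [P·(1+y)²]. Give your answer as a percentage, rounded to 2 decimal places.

With y = 0.0875:
  t   CF        PV=CF/(1+0.0875)^t    t·PV        t(t+1)·PV
  1        95.00        87.3563        87.3563         174.7126
  2        95.00        80.3277       160.6553         481.9659
  3        95.00        73.8645       221.5935         886.3741
  4        95.00        67.9214       271.6855       1,358.4277
  5     2,095.00     1,377.3290     6,886.6451      41,319.8707
  Σ                  1,686.7989     7,627.9358      44,221.3511
P = 1,686.7989; D_Mac = 4.52214 yrs; D_mod = 4.15829 yrs; C = 22.16717.
Duration effect: -4.15829 × (-0.018) = +0.074849
Convexity effect: 0.5 × 22.16717 × (-0.018)² = +0.0035911
ΔP/P ≈ +0.074849 + 0.0035911 = +0.078440 = +7.8440%.

+7.84%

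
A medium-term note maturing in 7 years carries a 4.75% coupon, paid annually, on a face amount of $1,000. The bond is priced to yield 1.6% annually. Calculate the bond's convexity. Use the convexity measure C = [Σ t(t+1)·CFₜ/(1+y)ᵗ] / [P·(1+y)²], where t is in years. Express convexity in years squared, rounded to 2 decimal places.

With y = 0.016:
  t   CF        PV=CF/(1+0.016)^t    t·PV        t(t+1)·PV
  1        47.50        46.7520        46.7520          93.5039
  2        47.50        46.0157        92.0314         276.0943
  3        47.50        45.2911       135.8732         543.4927
  4        47.50        44.5778       178.3113         891.5563
  5        47.50        43.8758       219.3790       1,316.2741
  6        47.50        43.1848       259.1091       1,813.7635
  7     1,047.50       937.3420     6,561.3940      52,491.1519
  Σ                  1,207.0392     7,492.8499      57,425.8367
P = 1,207.0392.
Convexity = Σ t(t+1)·PV / [P·(1+y)²] = 57,425.8367 / (1,207.0392 × 1.032256) = 46.08913.

46.09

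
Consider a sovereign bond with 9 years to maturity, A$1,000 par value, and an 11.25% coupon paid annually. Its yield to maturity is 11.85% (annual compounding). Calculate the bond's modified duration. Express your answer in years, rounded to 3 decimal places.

Periodic yield y = 0.1185. First find Macaulay duration:
  t   CF        PV=CF/(1+0.1185)^t    t·PV
  1       112.50       100.5811       100.5811
  2       112.50        89.9250       179.8500
  3       112.50        80.3979       241.1936
  4       112.50        71.8801       287.5203
  5       112.50        64.2647       321.3236
  6       112.50        57.4562       344.7370
  7       112.50        51.3689       359.5826
  8       112.50        45.9266       367.4131
  9     1,112.50       406.0468     3,654.4215
  Σ                    967.8474     5,856.6228
P = 967.8474; Macaulay duration = 5,856.6228 / 967.8474 = 6.05118 years.
Modified duration = D_Mac / (1 + y) = 6.05118 / 1.1185 = 5.41009 years.

5.410 years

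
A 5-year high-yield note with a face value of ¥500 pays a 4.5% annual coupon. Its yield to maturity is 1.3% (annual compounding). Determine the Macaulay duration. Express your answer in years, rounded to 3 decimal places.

Periodic yield y = 0.013. Discount each cash flow and weight by its year:
  t   CF        PV=CF/(1+0.013)^t    t·PV
  1        22.50        22.2113        22.2113
  2        22.50        21.9262        43.8524
  3        22.50        21.6448        64.9345
  4        22.50        21.3671        85.4682
  5       522.50       489.8229     2,449.1144
  Σ                    576.9722     2,665.5808
Price P = Σ PV = 576.9722.
Macaulay duration = Σ(t·PV) / P = 2,665.5808 / 576.9722 = 4.61995 years.

4.620 years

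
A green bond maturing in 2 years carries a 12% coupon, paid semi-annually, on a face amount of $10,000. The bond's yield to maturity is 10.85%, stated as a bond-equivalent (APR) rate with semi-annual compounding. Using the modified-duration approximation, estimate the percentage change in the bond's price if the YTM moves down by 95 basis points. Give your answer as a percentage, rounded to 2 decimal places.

+1.66%

Periodic yield y = 0.05425. Modified duration first:
  t   CF        PV=CF/(1+0.05425)^t    t·PV
  1       600.00       569.1250       569.1250
  2       600.00       539.8387     1,079.6774
  3       600.00       512.0595     1,536.1785
  4    10,600.00     8,580.8721    34,323.4882
  Σ                 10,201.8952    37,508.4691
P = 10,201.8952; D_Mac = 3.67662 half-year periods = 1.83831 yrs; D_mod = 1.83831/(1+0.05425) = 1.74371 yrs.
ΔP/P ≈ -D_mod · Δy = -1.74371 × (-0.0095) = +0.016565 = +1.6565%.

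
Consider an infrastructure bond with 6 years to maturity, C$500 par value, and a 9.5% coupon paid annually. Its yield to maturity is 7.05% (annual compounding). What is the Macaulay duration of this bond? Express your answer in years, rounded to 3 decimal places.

4.907 years

Periodic yield y = 0.0705. Discount each cash flow and weight by its year:
  t   CF        PV=CF/(1+0.0705)^t    t·PV
  1        47.50        44.3718        44.3718
  2        47.50        41.4496        82.8992
  3        47.50        38.7198       116.1595
  4        47.50        36.1699       144.6795
  5        47.50        33.7878       168.9391
  6       547.50       363.8012     2,182.8070
  Σ                    558.3001     2,739.8561
Price P = Σ PV = 558.3001.
Macaulay duration = Σ(t·PV) / P = 2,739.8561 / 558.3001 = 4.90750 years.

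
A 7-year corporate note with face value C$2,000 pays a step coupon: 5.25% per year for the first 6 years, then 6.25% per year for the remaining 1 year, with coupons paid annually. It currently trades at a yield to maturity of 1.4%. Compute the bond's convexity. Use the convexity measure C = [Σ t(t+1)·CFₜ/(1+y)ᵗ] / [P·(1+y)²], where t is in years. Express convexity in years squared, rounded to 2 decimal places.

With y = 0.014:
  t   CF        PV=CF/(1+0.014)^t    t·PV        t(t+1)·PV
  1       105.00       103.5503       103.5503         207.1006
  2       105.00       102.1206       204.2412         612.7236
  3       105.00       100.7107       302.1320       1,208.5279
  4       105.00        99.3202       397.2807       1,986.4035
  5       105.00        97.9489       489.7445       2,938.4667
  6       105.00        96.5965       579.5792       4,057.0547
  7     2,125.00     1,927.9388    13,495.5718     107,964.5742
  Σ                  2,528.1860    15,572.0997     118,974.8513
P = 2,528.1860.
Convexity = Σ t(t+1)·PV / [P·(1+y)²] = 118,974.8513 / (2,528.1860 × 1.028196) = 45.76888.

45.77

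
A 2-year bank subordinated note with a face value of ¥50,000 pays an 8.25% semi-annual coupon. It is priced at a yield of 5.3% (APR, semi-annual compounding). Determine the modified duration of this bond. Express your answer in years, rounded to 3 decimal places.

1.839 years

Periodic yield y = 0.0265. First find Macaulay duration:
  t   CF        PV=CF/(1+0.0265)^t    t·PV
  1     2,062.50     2,009.2547     2,009.2547
  2     2,062.50     1,957.3841     3,914.7681
  3     2,062.50     1,906.8525     5,720.5574
  4    52,062.50    46,890.9686   187,563.8745
  Σ                 52,764.4599   199,208.4548
P = 52,764.4599; Macaulay duration = 199,208.4548 / 52,764.4599 = 3.77543 half-year periods = 1.88771 years.
Modified duration = D_Mac / (1 + y) = 1.88771 / 1.0265 = 1.83898 years.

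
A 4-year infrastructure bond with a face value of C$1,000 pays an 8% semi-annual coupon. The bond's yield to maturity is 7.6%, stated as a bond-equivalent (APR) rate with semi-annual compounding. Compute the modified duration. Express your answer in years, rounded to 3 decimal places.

Periodic yield y = 0.038. First find Macaulay duration:
  t   CF        PV=CF/(1+0.038)^t    t·PV
  1        40.00        38.5356        38.5356
  2        40.00        37.1249        74.2498
  3        40.00        35.7658       107.2974
  4        40.00        34.4565       137.8258
  5        40.00        33.1950       165.9752
  6        40.00        31.9798       191.8789
  7        40.00        30.8091       215.6635
  8     1,040.00       771.7107     6,173.6854
  Σ                  1,013.5774     7,105.1116
P = 1,013.5774; Macaulay duration = 7,105.1116 / 1,013.5774 = 7.00993 half-year periods = 3.50497 years.
Modified duration = D_Mac / (1 + y) = 3.50497 / 1.038 = 3.37665 years.

3.377 years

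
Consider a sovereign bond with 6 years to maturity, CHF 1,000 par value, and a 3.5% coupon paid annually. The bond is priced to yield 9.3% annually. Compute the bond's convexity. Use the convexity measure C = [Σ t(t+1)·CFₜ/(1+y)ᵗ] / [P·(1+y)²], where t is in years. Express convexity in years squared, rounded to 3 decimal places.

With y = 0.093:
  t   CF        PV=CF/(1+0.093)^t    t·PV        t(t+1)·PV
  1        35.00        32.0220        32.0220          64.0439
  2        35.00        29.2973        58.5946         175.7838
  3        35.00        26.8045        80.4135         321.6539
  4        35.00        24.5238        98.0951         490.4756
  5        35.00        22.4371       112.1856         673.1138
  6     1,035.00       607.0429     3,642.2574      25,495.8015
  Σ                    742.1276     4,023.5681      27,220.8725
P = 742.1276.
Convexity = Σ t(t+1)·PV / [P·(1+y)²] = 27,220.8725 / (742.1276 × 1.194649) = 30.70317.

30.703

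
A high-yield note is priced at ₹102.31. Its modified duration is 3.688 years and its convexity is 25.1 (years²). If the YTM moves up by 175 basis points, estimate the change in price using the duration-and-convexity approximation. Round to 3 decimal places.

-₹6.210

Duration effect: -D_mod·Δy = -3.688 × (+0.0175) = -0.064540
Convexity effect: ½·C·(Δy)² = 0.5 × 25.1 × (0.0175)² = +0.0038434375
ΔP/P ≈ -0.064540 + 0.0038434375 = -0.0606965625
ΔP ≈ 102.31 × (-0.0606965625) = -6.209865309375.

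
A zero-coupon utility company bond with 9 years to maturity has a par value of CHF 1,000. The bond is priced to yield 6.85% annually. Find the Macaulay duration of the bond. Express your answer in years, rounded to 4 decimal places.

9.0000 years

A zero-coupon bond has a single cash flow at maturity, so its Macaulay duration equals its maturity: 9 years.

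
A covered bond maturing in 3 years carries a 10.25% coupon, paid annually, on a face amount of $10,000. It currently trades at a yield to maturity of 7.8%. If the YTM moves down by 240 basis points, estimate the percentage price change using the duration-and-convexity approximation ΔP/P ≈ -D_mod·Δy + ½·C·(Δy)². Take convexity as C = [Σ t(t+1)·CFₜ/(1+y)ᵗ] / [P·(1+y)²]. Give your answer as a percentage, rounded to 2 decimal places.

+6.36%

With y = 0.078:
  t   CF        PV=CF/(1+0.078)^t    t·PV        t(t+1)·PV
  1     1,025.00       950.8349       950.8349       1,901.6698
  2     1,025.00       882.0361     1,764.0721       5,292.2164
  3    11,025.00     8,800.8033    26,402.4100     105,609.6399
  Σ                 10,633.6743    29,117.3170     112,803.5260
P = 10,633.6743; D_Mac = 2.73822 yrs; D_mod = 2.54009 yrs; C = 9.12855.
Duration effect: -2.54009 × (-0.024) = +0.060962
Convexity effect: 0.5 × 9.12855 × (-0.024)² = +0.0026290
ΔP/P ≈ +0.060962 + 0.0026290 = +0.063591 = +6.3591%.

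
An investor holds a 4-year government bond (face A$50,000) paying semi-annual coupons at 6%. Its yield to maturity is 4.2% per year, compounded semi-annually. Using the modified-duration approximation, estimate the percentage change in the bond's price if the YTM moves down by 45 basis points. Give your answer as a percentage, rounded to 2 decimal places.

Periodic yield y = 0.021. Modified duration first:
  t   CF        PV=CF/(1+0.021)^t    t·PV
  1     1,500.00     1,469.1479     1,469.1479
  2     1,500.00     1,438.9304     2,877.8607
  3     1,500.00     1,409.3343     4,228.0030
  4     1,500.00     1,380.3470     5,521.3882
  5     1,500.00     1,351.9560     6,759.7799
  6     1,500.00     1,324.1488     7,944.8931
  7     1,500.00     1,296.9137     9,078.3956
  8    51,500.00    43,611.5269   348,892.2153
  Σ                 53,282.3050   386,771.6837
P = 53,282.3050; D_Mac = 7.25891 half-year periods = 3.62946 yrs; D_mod = 3.62946/(1+0.021) = 3.55481 yrs.
ΔP/P ≈ -D_mod · Δy = -3.55481 × (-0.0045) = +0.015997 = +1.5997%.

+1.60%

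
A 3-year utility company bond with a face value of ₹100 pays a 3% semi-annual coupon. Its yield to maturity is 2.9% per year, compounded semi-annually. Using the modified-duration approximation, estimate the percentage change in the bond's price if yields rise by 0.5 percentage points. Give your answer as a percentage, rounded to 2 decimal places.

-1.43%

Periodic yield y = 0.0145. Modified duration first:
  t   CF        PV=CF/(1+0.0145)^t    t·PV
  1         1.50         1.4786         1.4786
  2         1.50         1.4574         2.9149
  3         1.50         1.4366         4.3098
  4         1.50         1.4161         5.6643
  5         1.50         1.3958         6.9791
  6       101.50        93.1009       558.6052
  Σ                    100.2853       579.9518
P = 100.2853; D_Mac = 5.78302 half-year periods = 2.89151 yrs; D_mod = 2.89151/(1+0.0145) = 2.85018 yrs.
ΔP/P ≈ -D_mod · Δy = -2.85018 × (+0.005) = -0.014251 = -1.4251%.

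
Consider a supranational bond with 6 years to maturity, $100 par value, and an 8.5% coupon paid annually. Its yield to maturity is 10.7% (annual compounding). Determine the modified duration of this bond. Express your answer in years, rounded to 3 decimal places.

Periodic yield y = 0.107. First find Macaulay duration:
  t   CF        PV=CF/(1+0.107)^t    t·PV
  1         8.50         7.6784         7.6784
  2         8.50         6.9362        13.8725
  3         8.50         6.2658        18.7974
  4         8.50         5.6602        22.6406
  5         8.50         5.1131        25.5653
  6       108.50        58.9582       353.7490
  Σ                     90.6118       442.3032
P = 90.6118; Macaulay duration = 442.3032 / 90.6118 = 4.88130 years.
Modified duration = D_Mac / (1 + y) = 4.88130 / 1.107 = 4.40948 years.

4.409 years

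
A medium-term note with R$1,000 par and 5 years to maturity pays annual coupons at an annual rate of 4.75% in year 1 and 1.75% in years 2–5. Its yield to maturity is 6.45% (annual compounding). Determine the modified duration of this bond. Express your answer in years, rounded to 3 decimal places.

Periodic yield y = 0.0645. First find Macaulay duration:
  t   CF        PV=CF/(1+0.0645)^t    t·PV
  1        47.50        44.6219        44.6219
  2        17.50        15.4435        30.8871
  3        17.50        14.5078        43.5233
  4        17.50        13.6287        54.5149
  5     1,017.50       744.3995     3,721.9976
  Σ                    832.6015     3,895.5449
P = 832.6015; Macaulay duration = 3,895.5449 / 832.6015 = 4.67876 years.
Modified duration = D_Mac / (1 + y) = 4.67876 / 1.0645 = 4.39527 years.

4.395 years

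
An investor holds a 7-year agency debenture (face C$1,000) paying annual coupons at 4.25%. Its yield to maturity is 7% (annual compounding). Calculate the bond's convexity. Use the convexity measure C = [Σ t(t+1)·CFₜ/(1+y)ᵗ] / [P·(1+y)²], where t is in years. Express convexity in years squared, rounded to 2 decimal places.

With y = 0.07:
  t   CF        PV=CF/(1+0.07)^t    t·PV        t(t+1)·PV
  1        42.50        39.7196        39.7196          79.4393
  2        42.50        37.1211        74.2423         222.7269
  3        42.50        34.6927       104.0780         416.3119
  4        42.50        32.4230       129.6922         648.4609
  5        42.50        30.3019       151.5096         909.0574
  6        42.50        28.3195       169.9173       1,189.4209
  7     1,042.50       649.2166     4,544.5162      36,356.1299
  Σ                    851.7945     5,213.6752      39,821.5472
P = 851.7945.
Convexity = Σ t(t+1)·PV / [P·(1+y)²] = 39,821.5472 / (851.7945 × 1.144900) = 40.83342.

40.83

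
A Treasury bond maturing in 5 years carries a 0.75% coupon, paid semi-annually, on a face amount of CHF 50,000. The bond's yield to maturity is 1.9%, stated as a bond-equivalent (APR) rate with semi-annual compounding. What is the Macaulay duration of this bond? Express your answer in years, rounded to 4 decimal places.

4.9138 years

Periodic yield y = 0.0095. Discount each cash flow and weight by its period:
  t   CF        PV=CF/(1+0.0095)^t    t·PV
  1       187.50       185.7355       185.7355
  2       187.50       183.9876       367.9753
  3       187.50       182.2562       546.7686
  4       187.50       180.5411       722.1642
  5       187.50       178.8421       894.2103
  6       187.50       177.1590     1,062.9543
  7       187.50       175.4919     1,228.4431
  8       187.50       173.8404     1,390.7231
  9       187.50       172.2044     1,549.8400
  10   50,187.50    45,659.6239   456,596.2390
  Σ                 47,269.6821   464,545.0533
Price P = Σ PV = 47,269.6821.
Macaulay duration = Σ(t·PV) / P = 464,545.0533 / 47,269.6821 = 9.82755 half-year periods.
In years: 9.82755 / 2 = 4.91377 years.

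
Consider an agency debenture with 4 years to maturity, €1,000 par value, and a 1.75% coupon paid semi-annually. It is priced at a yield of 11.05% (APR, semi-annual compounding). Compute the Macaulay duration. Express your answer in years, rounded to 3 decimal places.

3.852 years

Periodic yield y = 0.05525. Discount each cash flow and weight by its period:
  t   CF        PV=CF/(1+0.05525)^t    t·PV
  1         8.75         8.2919         8.2919
  2         8.75         7.8577        15.7155
  3         8.75         7.4463        22.3390
  4         8.75         7.0565        28.2258
  5         8.75         6.6870        33.4350
  6         8.75         6.3369        38.0213
  7         8.75         6.0051        42.0357
  8     1,008.75       656.0556     5,248.4450
  Σ                    705.7370     5,436.5091
Price P = Σ PV = 705.7370.
Macaulay duration = Σ(t·PV) / P = 5,436.5091 / 705.7370 = 7.70331 half-year periods.
In years: 7.70331 / 2 = 3.85165 years.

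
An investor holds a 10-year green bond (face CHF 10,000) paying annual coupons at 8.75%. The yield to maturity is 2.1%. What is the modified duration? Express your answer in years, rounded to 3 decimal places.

7.550 years

Periodic yield y = 0.021. First find Macaulay duration:
  t   CF        PV=CF/(1+0.021)^t    t·PV
  1       875.00       857.0029       857.0029
  2       875.00       839.3760     1,678.7521
  3       875.00       822.1117     2,466.3351
  4       875.00       805.2024     3,220.8098
  5       875.00       788.6410     3,943.2049
  6       875.00       772.4202     4,634.5210
  7       875.00       756.5330     5,295.7308
  8       875.00       740.9725     5,927.7804
  9       875.00       725.7322     6,531.5895
  10   10,875.00     8,834.2939    88,342.9393
  Σ                 15,942.2859   122,898.6657
P = 15,942.2859; Macaulay duration = 122,898.6657 / 15,942.2859 = 7.70897 years.
Modified duration = D_Mac / (1 + y) = 7.70897 / 1.021 = 7.55042 years.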